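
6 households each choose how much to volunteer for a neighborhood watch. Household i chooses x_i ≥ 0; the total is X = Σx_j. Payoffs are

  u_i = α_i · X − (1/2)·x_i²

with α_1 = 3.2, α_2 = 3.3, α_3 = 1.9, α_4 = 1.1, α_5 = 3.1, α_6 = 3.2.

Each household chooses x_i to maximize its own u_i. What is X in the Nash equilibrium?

15.8

Household i's FOC: ∂u_i/∂x_i = α_i − x_i = 0, so x_i* = α_i.
NE contributions = (3.2, 3.3, 1.9, 1.1, 3.1, 3.2); X = 15.8.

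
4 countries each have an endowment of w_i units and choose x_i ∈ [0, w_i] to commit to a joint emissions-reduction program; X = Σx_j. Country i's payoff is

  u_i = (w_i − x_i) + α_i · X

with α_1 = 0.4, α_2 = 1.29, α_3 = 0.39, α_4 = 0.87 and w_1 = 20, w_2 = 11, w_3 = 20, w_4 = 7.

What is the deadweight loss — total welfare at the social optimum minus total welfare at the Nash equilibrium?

91.65

∂u_i/∂x_i = α_i − 1, so country i contributes w_i if α_i > 1, else 0.
α_i > 1 for i ∈ {2}; NE contributions (0, 11, 0, 0), X = 11.
W^NE = Σw_i − X^NE + (Σα_i)·X^NE = 58 + 1.95·11 = 79.45.
Planner: ∂(Σu_j)/∂x_i = Σα_j − 1 = 1.95 > 0, so everyone contributes w_i; X^SO = 58, W^SO = 58 + 1.95·58 = 171.1.
Deadweight loss = 91.65.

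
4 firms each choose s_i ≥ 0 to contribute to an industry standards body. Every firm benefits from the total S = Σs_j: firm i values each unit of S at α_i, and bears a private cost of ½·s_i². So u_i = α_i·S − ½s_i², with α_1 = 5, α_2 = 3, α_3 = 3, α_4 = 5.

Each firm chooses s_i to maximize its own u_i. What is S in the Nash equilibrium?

Firm i's FOC: ∂u_i/∂s_i = α_i − s_i = 0, so s_i* = α_i.
NE contributions = (5, 3, 3, 5); S = 16.

16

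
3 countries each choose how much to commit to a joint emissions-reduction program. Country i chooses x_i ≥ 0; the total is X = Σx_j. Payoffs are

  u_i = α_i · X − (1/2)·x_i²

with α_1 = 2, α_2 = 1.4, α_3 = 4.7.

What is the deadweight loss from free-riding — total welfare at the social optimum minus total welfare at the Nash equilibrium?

Country i's FOC: ∂u_i/∂x_i = α_i − x_i = 0, so x_i* = α_i.
NE contributions = (2, 1.4, 4.7); X = 8.1.
W^NE = (Σα)·X − ½Σα_i² = 8.1² − ½·28.05 = 51.585.
Planner sets x_i = Σα_j = 8.1 for every i, so X^SO = 3·8.1 = 24.3.
W^SO = (Σα)·X^SO − ½·3·(Σα)² = (3/2)·8.1² = 98.415.
Deadweight loss = W^SO − W^NE = 46.83.

46.83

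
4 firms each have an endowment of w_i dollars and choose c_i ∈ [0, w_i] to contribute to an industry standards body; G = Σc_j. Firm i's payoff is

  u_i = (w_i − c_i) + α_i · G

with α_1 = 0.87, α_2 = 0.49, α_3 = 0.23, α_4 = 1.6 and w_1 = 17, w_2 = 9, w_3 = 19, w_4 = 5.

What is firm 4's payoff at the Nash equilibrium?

∂u_i/∂c_i = α_i − 1, so firm i contributes w_i if α_i > 1, else 0.
α_i > 1 for i ∈ {4}; NE contributions (0, 0, 0, 5), G = 5.
u_4 = (5 − 5) + 1.6·5 = 8.

8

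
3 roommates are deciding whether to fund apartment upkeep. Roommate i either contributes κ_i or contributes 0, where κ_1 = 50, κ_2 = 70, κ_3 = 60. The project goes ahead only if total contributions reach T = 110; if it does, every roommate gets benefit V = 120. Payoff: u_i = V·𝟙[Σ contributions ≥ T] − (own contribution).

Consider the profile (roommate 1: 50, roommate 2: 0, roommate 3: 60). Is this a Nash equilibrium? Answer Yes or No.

Yes

Total = 110 ≥ 110: provided.
Roommate 1 (pledges 50, payoff 70): dropping to 0 → total 60, payoff 0. No gain.
Roommate 2 (pledges 0, payoff 120): pledging 70 → total 180, payoff 50. No gain.
Roommate 3 (pledges 60, payoff 60): dropping to 0 → total 50, payoff 0. No gain.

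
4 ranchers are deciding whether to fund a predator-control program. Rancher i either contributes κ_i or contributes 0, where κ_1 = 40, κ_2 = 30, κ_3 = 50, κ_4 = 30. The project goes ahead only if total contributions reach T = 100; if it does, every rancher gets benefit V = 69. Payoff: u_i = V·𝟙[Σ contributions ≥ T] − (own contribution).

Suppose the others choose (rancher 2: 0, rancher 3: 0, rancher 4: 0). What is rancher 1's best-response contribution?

0

Others' total = 0. Even contributing 40 gives 40 < 100: no benefit either way.
Best response: 0.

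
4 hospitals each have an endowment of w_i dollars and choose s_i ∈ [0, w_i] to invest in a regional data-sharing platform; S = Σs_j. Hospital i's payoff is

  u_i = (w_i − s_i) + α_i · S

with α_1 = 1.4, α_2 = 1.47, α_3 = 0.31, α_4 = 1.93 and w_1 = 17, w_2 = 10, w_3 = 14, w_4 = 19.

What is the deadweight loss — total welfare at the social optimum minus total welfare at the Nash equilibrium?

∂u_i/∂s_i = α_i − 1, so hospital i contributes w_i if α_i > 1, else 0.
α_i > 1 for i ∈ {1, 2, 4}; NE contributions (17, 10, 0, 19), S = 46.
W^NE = Σw_i − S^NE + (Σα_i)·S^NE = 60 + 4.11·46 = 249.06.
Planner: ∂(Σu_j)/∂s_i = Σα_j − 1 = 4.11 > 0, so everyone contributes w_i; S^SO = 60, W^SO = 60 + 4.11·60 = 306.6.
Deadweight loss = 57.54.

57.54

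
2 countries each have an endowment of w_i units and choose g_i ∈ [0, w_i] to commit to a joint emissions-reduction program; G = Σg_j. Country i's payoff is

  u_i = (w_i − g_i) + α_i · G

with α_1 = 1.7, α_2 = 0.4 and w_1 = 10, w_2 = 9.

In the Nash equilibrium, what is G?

∂u_i/∂g_i = α_i − 1, so country i contributes w_i if α_i > 1, else 0.
α_i > 1 for i ∈ {1}; NE contributions (10, 0), G = 10.

10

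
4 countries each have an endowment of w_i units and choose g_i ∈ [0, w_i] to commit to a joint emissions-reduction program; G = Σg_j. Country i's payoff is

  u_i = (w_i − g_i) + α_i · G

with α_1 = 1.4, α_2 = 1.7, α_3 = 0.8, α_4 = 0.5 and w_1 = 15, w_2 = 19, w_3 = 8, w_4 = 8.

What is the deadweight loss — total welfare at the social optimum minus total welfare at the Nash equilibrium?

∂u_i/∂g_i = α_i − 1, so country i contributes w_i if α_i > 1, else 0.
α_i > 1 for i ∈ {1, 2}; NE contributions (15, 19, 0, 0), G = 34.
W^NE = Σw_i − G^NE + (Σα_i)·G^NE = 50 + 3.4·34 = 165.6.
Planner: ∂(Σu_j)/∂g_i = Σα_j − 1 = 3.4 > 0, so everyone contributes w_i; G^SO = 50, W^SO = 50 + 3.4·50 = 220.
Deadweight loss = 54.4.

54.4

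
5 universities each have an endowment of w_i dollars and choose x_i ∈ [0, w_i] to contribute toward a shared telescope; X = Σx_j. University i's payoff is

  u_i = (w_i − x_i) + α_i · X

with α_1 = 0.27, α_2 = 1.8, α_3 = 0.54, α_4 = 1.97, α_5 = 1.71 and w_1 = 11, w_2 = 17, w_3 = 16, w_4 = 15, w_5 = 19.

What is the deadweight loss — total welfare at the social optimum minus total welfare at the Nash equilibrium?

142.83

∂u_i/∂x_i = α_i − 1, so university i contributes w_i if α_i > 1, else 0.
α_i > 1 for i ∈ {2, 4, 5}; NE contributions (0, 17, 0, 15, 19), X = 51.
W^NE = Σw_i − X^NE + (Σα_i)·X^NE = 78 + 5.29·51 = 347.79.
Planner: ∂(Σu_j)/∂x_i = Σα_j − 1 = 5.29 > 0, so everyone contributes w_i; X^SO = 78, W^SO = 78 + 5.29·78 = 490.62.
Deadweight loss = 142.83.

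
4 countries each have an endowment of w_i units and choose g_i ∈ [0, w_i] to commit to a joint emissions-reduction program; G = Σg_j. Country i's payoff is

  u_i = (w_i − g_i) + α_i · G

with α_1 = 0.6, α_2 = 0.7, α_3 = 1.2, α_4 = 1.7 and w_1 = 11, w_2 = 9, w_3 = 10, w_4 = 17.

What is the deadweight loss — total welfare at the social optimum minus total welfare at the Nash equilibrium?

64

∂u_i/∂g_i = α_i − 1, so country i contributes w_i if α_i > 1, else 0.
α_i > 1 for i ∈ {3, 4}; NE contributions (0, 0, 10, 17), G = 27.
W^NE = Σw_i − G^NE + (Σα_i)·G^NE = 47 + 3.2·27 = 133.4.
Planner: ∂(Σu_j)/∂g_i = Σα_j − 1 = 3.2 > 0, so everyone contributes w_i; G^SO = 47, W^SO = 47 + 3.2·47 = 197.4.
Deadweight loss = 64.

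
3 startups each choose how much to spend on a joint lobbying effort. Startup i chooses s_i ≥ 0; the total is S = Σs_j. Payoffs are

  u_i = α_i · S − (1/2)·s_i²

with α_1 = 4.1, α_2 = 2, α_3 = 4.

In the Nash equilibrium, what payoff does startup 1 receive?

33.005

Startup i's FOC: ∂u_i/∂s_i = α_i − s_i = 0, so s_i* = α_i.
NE contributions = (4.1, 2, 4); S = 10.1.
u_1 = α_1·S − ½·(s_1)² = 4.1·10.1 − ½·4.1² = 33.005.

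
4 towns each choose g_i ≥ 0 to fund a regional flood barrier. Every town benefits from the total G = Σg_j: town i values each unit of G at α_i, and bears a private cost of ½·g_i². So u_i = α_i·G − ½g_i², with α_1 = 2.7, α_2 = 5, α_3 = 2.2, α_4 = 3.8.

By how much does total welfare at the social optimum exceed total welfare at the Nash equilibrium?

213.475

Town i's FOC: ∂u_i/∂g_i = α_i − g_i = 0, so g_i* = α_i.
NE contributions = (2.7, 5, 2.2, 3.8); G = 13.7.
W^NE = (Σα)·G − ½Σα_i² = 13.7² − ½·51.57 = 161.905.
Planner sets g_i = Σα_j = 13.7 for every i, so G^SO = 4·13.7 = 54.8.
W^SO = (Σα)·G^SO − ½·4·(Σα)² = (4/2)·13.7² = 375.38.
Deadweight loss = W^SO − W^NE = 213.475.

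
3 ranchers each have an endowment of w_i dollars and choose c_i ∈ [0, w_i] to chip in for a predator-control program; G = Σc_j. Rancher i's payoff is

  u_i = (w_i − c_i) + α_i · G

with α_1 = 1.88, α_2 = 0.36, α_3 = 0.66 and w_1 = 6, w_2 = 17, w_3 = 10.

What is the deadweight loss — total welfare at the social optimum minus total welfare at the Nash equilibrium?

∂u_i/∂c_i = α_i − 1, so rancher i contributes w_i if α_i > 1, else 0.
α_i > 1 for i ∈ {1}; NE contributions (6, 0, 0), G = 6.
W^NE = Σw_i − G^NE + (Σα_i)·G^NE = 33 + 1.9·6 = 44.4.
Planner: ∂(Σu_j)/∂c_i = Σα_j − 1 = 1.9 > 0, so everyone contributes w_i; G^SO = 33, W^SO = 33 + 1.9·33 = 95.7.
Deadweight loss = 51.3.

51.3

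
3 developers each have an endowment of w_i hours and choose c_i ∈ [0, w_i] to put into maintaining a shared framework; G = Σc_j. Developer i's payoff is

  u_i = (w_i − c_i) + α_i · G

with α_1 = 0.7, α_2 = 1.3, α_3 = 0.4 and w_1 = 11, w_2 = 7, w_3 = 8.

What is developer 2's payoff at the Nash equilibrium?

∂u_i/∂c_i = α_i − 1, so developer i contributes w_i if α_i > 1, else 0.
α_i > 1 for i ∈ {2}; NE contributions (0, 7, 0), G = 7.
u_2 = (7 − 7) + 1.3·7 = 9.1.

9.1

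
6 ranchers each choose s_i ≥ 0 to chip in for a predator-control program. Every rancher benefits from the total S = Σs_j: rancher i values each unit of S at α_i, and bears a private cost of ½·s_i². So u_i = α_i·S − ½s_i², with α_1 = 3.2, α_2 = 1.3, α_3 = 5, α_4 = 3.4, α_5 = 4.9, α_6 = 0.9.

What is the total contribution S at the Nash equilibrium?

Rancher i's FOC: ∂u_i/∂s_i = α_i − s_i = 0, so s_i* = α_i.
NE contributions = (3.2, 1.3, 5, 3.4, 4.9, 0.9); S = 18.7.

18.7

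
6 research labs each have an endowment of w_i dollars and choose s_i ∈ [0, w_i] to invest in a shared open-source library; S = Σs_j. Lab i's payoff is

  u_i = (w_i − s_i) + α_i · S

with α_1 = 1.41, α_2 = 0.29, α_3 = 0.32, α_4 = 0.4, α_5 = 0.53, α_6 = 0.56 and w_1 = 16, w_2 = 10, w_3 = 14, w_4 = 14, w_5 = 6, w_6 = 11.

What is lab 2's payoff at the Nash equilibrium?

∂u_i/∂s_i = α_i − 1, so lab i contributes w_i if α_i > 1, else 0.
α_i > 1 for i ∈ {1}; NE contributions (16, 0, 0, 0, 0, 0), S = 16.
u_2 = (10 − 0) + 0.29·16 = 14.64.

14.64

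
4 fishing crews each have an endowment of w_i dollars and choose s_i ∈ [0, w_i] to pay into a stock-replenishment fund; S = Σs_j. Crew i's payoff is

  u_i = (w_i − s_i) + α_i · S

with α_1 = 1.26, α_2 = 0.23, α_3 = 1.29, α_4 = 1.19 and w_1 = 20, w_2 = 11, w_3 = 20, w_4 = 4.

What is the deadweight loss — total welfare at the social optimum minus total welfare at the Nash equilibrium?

32.67

∂u_i/∂s_i = α_i − 1, so crew i contributes w_i if α_i > 1, else 0.
α_i > 1 for i ∈ {1, 3, 4}; NE contributions (20, 0, 20, 4), S = 44.
W^NE = Σw_i − S^NE + (Σα_i)·S^NE = 55 + 2.97·44 = 185.68.
Planner: ∂(Σu_j)/∂s_i = Σα_j − 1 = 2.97 > 0, so everyone contributes w_i; S^SO = 55, W^SO = 55 + 2.97·55 = 218.35.
Deadweight loss = 32.67.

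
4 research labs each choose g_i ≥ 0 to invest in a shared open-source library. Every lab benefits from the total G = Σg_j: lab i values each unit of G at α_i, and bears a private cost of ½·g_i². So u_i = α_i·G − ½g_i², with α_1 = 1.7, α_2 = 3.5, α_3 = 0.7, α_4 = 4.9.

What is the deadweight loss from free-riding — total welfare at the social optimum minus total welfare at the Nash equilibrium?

136.46

Lab i's FOC: ∂u_i/∂g_i = α_i − g_i = 0, so g_i* = α_i.
NE contributions = (1.7, 3.5, 0.7, 4.9); G = 10.8.
W^NE = (Σα)·G − ½Σα_i² = 10.8² − ½·39.64 = 96.82.
Planner sets g_i = Σα_j = 10.8 for every i, so G^SO = 4·10.8 = 43.2.
W^SO = (Σα)·G^SO − ½·4·(Σα)² = (4/2)·10.8² = 233.28.
Deadweight loss = W^SO − W^NE = 136.46.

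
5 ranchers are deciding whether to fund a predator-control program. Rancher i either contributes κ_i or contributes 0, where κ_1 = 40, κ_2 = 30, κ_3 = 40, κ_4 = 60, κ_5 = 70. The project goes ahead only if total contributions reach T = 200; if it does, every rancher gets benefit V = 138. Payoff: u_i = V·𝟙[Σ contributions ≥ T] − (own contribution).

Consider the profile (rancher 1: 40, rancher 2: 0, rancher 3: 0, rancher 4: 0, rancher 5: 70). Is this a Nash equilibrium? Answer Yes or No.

No

Total = 110 < 200: not provided.
Rancher 1 (pledges 40, payoff -40): dropping to 0 → total 70, payoff 0. Profitable deviation.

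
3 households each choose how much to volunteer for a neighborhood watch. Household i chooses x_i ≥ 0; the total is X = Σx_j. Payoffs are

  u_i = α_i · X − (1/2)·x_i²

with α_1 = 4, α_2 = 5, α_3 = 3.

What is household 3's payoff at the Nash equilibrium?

31.5

Household i's FOC: ∂u_i/∂x_i = α_i − x_i = 0, so x_i* = α_i.
NE contributions = (4, 5, 3); X = 12.
u_3 = α_3·X − ½·(x_3)² = 3·12 − ½·3² = 31.5.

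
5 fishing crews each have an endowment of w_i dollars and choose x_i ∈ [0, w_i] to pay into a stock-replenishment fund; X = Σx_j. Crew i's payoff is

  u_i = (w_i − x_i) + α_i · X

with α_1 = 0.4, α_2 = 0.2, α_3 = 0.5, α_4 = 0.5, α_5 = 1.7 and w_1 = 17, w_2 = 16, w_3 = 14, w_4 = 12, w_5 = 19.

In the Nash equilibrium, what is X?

19

∂u_i/∂x_i = α_i − 1, so crew i contributes w_i if α_i > 1, else 0.
α_i > 1 for i ∈ {5}; NE contributions (0, 0, 0, 0, 19), X = 19.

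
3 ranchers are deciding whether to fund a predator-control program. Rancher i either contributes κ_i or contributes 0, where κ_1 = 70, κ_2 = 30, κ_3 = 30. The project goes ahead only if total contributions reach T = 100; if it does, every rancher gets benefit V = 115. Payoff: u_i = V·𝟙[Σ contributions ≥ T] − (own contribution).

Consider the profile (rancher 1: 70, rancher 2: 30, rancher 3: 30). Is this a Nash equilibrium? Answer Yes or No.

No

Total = 130 ≥ 100: provided.
Rancher 1 (pledges 70, payoff 45): dropping to 0 → total 60, payoff 0. No gain.
Rancher 2 (pledges 30, payoff 85): dropping to 0 → total 100, payoff 115. Profitable deviation.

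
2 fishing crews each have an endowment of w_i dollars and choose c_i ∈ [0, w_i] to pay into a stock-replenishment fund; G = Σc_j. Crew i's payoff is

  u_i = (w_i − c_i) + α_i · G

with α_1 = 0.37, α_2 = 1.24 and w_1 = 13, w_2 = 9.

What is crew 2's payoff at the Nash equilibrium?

∂u_i/∂c_i = α_i − 1, so crew i contributes w_i if α_i > 1, else 0.
α_i > 1 for i ∈ {2}; NE contributions (0, 9), G = 9.
u_2 = (9 − 9) + 1.24·9 = 11.16.

11.16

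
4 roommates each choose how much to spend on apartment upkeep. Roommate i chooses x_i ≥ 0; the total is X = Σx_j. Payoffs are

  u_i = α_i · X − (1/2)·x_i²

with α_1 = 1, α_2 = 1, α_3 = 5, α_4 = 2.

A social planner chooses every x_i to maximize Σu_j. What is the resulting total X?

Planner FOC: ∂(Σu_j)/∂x_i = (Σα_j) − x_i = 0, so x_i^SO = Σα_j = 9 for every i; X^SO = 36.

36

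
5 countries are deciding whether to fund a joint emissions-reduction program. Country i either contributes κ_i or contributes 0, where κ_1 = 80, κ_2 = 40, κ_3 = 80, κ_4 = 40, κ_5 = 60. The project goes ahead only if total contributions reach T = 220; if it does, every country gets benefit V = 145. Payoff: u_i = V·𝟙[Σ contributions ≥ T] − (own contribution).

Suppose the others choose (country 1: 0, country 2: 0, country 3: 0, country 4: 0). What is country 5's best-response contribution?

0

Others' total = 0. Even contributing 60 gives 60 < 220: no benefit either way.
Best response: 0.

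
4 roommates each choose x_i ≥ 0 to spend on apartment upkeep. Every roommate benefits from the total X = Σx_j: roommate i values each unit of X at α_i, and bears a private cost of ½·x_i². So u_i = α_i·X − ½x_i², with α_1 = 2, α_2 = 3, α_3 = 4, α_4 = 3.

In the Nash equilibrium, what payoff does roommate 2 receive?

31.5

Roommate i's FOC: ∂u_i/∂x_i = α_i − x_i = 0, so x_i* = α_i.
NE contributions = (2, 3, 4, 3); X = 12.
u_2 = α_2·X − ½·(x_2)² = 3·12 − ½·3² = 31.5.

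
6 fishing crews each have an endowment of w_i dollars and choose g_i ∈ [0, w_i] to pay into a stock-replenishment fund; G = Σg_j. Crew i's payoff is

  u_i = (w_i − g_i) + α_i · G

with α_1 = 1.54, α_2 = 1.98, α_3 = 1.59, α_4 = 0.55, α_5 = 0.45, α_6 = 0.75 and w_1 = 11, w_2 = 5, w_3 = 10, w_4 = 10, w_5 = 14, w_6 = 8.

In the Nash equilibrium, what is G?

26

∂u_i/∂g_i = α_i − 1, so crew i contributes w_i if α_i > 1, else 0.
α_i > 1 for i ∈ {1, 2, 3}; NE contributions (11, 5, 10, 0, 0, 0), G = 26.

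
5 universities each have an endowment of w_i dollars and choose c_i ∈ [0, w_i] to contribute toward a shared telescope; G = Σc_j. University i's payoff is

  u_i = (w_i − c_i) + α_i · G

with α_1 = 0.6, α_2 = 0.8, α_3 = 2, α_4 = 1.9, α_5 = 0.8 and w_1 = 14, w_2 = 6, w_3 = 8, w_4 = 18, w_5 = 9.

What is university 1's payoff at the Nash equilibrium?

29.6

∂u_i/∂c_i = α_i − 1, so university i contributes w_i if α_i > 1, else 0.
α_i > 1 for i ∈ {3, 4}; NE contributions (0, 0, 8, 18, 0), G = 26.
u_1 = (14 − 0) + 0.6·26 = 29.6.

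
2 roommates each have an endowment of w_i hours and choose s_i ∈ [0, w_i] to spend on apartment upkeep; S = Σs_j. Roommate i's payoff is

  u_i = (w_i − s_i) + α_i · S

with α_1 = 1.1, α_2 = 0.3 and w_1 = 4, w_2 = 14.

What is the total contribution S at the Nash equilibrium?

4

∂u_i/∂s_i = α_i − 1, so roommate i contributes w_i if α_i > 1, else 0.
α_i > 1 for i ∈ {1}; NE contributions (4, 0), S = 4.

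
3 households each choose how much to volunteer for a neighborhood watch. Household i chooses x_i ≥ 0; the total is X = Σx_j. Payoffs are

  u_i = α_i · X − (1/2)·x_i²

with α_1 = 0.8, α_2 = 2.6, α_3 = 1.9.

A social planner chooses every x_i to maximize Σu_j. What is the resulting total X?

Planner FOC: ∂(Σu_j)/∂x_i = (Σα_j) − x_i = 0, so x_i^SO = Σα_j = 5.3 for every i; X^SO = 15.9.

15.9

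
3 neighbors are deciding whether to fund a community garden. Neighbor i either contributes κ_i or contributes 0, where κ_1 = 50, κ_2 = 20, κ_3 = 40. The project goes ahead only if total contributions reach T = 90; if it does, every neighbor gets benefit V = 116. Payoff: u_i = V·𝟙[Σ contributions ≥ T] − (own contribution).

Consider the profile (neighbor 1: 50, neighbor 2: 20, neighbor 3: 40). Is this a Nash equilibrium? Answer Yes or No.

No

Total = 110 ≥ 90: provided.
Neighbor 1 (pledges 50, payoff 66): dropping to 0 → total 60, payoff 0. No gain.
Neighbor 2 (pledges 20, payoff 96): dropping to 0 → total 90, payoff 116. Profitable deviation.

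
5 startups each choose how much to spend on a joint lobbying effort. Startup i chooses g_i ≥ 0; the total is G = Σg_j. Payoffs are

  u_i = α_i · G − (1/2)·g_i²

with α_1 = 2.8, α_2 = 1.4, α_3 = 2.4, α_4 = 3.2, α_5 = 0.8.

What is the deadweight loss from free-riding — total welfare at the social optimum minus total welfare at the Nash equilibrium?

181.76

Startup i's FOC: ∂u_i/∂g_i = α_i − g_i = 0, so g_i* = α_i.
NE contributions = (2.8, 1.4, 2.4, 3.2, 0.8); G = 10.6.
W^NE = (Σα)·G − ½Σα_i² = 10.6² − ½·26.44 = 99.14.
Planner sets g_i = Σα_j = 10.6 for every i, so G^SO = 5·10.6 = 53.
W^SO = (Σα)·G^SO − ½·5·(Σα)² = (5/2)·10.6² = 280.9.
Deadweight loss = W^SO − W^NE = 181.76.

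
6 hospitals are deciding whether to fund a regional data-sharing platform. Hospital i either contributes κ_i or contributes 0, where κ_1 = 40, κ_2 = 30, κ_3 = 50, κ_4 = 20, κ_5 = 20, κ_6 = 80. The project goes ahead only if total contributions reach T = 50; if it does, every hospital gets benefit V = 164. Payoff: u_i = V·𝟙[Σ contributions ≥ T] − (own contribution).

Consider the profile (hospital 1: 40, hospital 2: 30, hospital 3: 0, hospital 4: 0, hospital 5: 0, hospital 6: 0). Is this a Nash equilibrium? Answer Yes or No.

Total = 70 ≥ 50: provided.
Hospital 1 (pledges 40, payoff 124): dropping to 0 → total 30, payoff 0. No gain.
Hospital 2 (pledges 30, payoff 134): dropping to 0 → total 40, payoff 0. No gain.
Hospital 3 (pledges 0, payoff 164): pledging 50 → total 120, payoff 114. No gain.
Hospital 4 (pledges 0, payoff 164): pledging 20 → total 90, payoff 144. No gain.
Hospital 5 (pledges 0, payoff 164): pledging 20 → total 90, payoff 144. No gain.
Hospital 6 (pledges 0, payoff 164): pledging 80 → total 150, payoff 84. No gain.

Yes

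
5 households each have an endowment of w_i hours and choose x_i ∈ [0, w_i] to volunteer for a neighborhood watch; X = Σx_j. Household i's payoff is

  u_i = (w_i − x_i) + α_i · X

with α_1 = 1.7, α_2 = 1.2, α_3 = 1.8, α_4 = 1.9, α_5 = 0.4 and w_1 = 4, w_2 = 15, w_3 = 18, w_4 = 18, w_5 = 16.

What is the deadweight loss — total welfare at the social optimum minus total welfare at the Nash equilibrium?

∂u_i/∂x_i = α_i − 1, so household i contributes w_i if α_i > 1, else 0.
α_i > 1 for i ∈ {1, 2, 3, 4}; NE contributions (4, 15, 18, 18, 0), X = 55.
W^NE = Σw_i − X^NE + (Σα_i)·X^NE = 71 + 6·55 = 401.
Planner: ∂(Σu_j)/∂x_i = Σα_j − 1 = 6 > 0, so everyone contributes w_i; X^SO = 71, W^SO = 71 + 6·71 = 497.
Deadweight loss = 96.

96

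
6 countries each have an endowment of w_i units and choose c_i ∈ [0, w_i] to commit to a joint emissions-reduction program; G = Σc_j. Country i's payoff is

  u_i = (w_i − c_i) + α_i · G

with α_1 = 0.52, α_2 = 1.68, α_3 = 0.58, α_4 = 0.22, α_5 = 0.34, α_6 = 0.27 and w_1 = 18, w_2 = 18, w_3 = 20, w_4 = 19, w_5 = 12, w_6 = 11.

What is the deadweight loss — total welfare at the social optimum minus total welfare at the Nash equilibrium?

∂u_i/∂c_i = α_i − 1, so country i contributes w_i if α_i > 1, else 0.
α_i > 1 for i ∈ {2}; NE contributions (0, 18, 0, 0, 0, 0), G = 18.
W^NE = Σw_i − G^NE + (Σα_i)·G^NE = 98 + 2.61·18 = 144.98.
Planner: ∂(Σu_j)/∂c_i = Σα_j − 1 = 2.61 > 0, so everyone contributes w_i; G^SO = 98, W^SO = 98 + 2.61·98 = 353.78.
Deadweight loss = 208.8.

208.8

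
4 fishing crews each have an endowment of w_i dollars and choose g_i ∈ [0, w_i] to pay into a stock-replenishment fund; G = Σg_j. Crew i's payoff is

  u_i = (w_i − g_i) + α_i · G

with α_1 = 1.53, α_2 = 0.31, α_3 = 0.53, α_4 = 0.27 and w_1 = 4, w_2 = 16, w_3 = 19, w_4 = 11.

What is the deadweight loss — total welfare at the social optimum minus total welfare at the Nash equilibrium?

75.44

∂u_i/∂g_i = α_i − 1, so crew i contributes w_i if α_i > 1, else 0.
α_i > 1 for i ∈ {1}; NE contributions (4, 0, 0, 0), G = 4.
W^NE = Σw_i − G^NE + (Σα_i)·G^NE = 50 + 1.64·4 = 56.56.
Planner: ∂(Σu_j)/∂g_i = Σα_j − 1 = 1.64 > 0, so everyone contributes w_i; G^SO = 50, W^SO = 50 + 1.64·50 = 132.
Deadweight loss = 75.44.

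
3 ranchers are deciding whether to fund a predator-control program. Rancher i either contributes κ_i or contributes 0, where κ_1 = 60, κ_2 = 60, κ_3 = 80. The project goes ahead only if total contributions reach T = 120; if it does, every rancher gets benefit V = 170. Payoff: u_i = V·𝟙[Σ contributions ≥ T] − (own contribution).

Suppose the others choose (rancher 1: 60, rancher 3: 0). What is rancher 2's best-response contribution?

60

Others' total = 60. Contributing 60 brings total to 120 ≥ 120: gain V − κ_2 = 110.
Best response: 60.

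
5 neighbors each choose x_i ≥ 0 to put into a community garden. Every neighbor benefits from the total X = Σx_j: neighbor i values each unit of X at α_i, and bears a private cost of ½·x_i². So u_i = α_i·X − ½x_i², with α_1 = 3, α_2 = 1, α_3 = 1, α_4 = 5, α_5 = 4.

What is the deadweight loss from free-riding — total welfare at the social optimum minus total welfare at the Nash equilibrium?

320

Neighbor i's FOC: ∂u_i/∂x_i = α_i − x_i = 0, so x_i* = α_i.
NE contributions = (3, 1, 1, 5, 4); X = 14.
W^NE = (Σα)·X − ½Σα_i² = 14² − ½·52 = 170.
Planner sets x_i = Σα_j = 14 for every i, so X^SO = 5·14 = 70.
W^SO = (Σα)·X^SO − ½·5·(Σα)² = (5/2)·14² = 490.
Deadweight loss = W^SO − W^NE = 320.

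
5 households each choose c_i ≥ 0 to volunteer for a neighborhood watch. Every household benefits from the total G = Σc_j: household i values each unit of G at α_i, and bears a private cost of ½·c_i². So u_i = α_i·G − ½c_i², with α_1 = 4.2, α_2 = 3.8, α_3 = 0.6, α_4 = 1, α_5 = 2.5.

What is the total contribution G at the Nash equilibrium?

12.1

Household i's FOC: ∂u_i/∂c_i = α_i − c_i = 0, so c_i* = α_i.
NE contributions = (4.2, 3.8, 0.6, 1, 2.5); G = 12.1.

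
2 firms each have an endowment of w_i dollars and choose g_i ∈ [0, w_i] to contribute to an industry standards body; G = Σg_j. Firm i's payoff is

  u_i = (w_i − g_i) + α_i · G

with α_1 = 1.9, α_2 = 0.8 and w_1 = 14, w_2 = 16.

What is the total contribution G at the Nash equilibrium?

14

∂u_i/∂g_i = α_i − 1, so firm i contributes w_i if α_i > 1, else 0.
α_i > 1 for i ∈ {1}; NE contributions (14, 0), G = 14.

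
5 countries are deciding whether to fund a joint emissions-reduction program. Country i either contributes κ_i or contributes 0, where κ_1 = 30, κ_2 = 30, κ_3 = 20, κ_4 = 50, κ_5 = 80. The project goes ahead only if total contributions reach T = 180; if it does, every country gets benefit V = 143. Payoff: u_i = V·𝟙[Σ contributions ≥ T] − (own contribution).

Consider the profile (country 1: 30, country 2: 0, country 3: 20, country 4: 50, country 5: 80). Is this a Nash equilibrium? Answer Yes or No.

Yes

Total = 180 ≥ 180: provided.
Country 1 (pledges 30, payoff 113): dropping to 0 → total 150, payoff 0. No gain.
Country 2 (pledges 0, payoff 143): pledging 30 → total 210, payoff 113. No gain.
Country 3 (pledges 20, payoff 123): dropping to 0 → total 160, payoff 0. No gain.
Country 4 (pledges 50, payoff 93): dropping to 0 → total 130, payoff 0. No gain.
Country 5 (pledges 80, payoff 63): dropping to 0 → total 100, payoff 0. No gain.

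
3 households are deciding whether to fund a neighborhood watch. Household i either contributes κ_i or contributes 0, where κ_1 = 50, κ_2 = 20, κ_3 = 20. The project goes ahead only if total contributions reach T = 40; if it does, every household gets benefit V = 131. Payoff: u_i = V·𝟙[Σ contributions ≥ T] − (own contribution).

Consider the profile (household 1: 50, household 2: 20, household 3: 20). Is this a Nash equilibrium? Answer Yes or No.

No

Total = 90 ≥ 40: provided.
Household 1 (pledges 50, payoff 81): dropping to 0 → total 40, payoff 131. Profitable deviation.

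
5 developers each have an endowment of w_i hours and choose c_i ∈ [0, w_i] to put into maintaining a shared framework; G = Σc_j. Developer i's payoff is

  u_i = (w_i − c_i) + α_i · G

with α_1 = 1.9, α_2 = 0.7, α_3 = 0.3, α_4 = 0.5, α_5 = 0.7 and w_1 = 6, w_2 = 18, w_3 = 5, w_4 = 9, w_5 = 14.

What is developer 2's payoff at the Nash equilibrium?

22.2

∂u_i/∂c_i = α_i − 1, so developer i contributes w_i if α_i > 1, else 0.
α_i > 1 for i ∈ {1}; NE contributions (6, 0, 0, 0, 0), G = 6.
u_2 = (18 − 0) + 0.7·6 = 22.2.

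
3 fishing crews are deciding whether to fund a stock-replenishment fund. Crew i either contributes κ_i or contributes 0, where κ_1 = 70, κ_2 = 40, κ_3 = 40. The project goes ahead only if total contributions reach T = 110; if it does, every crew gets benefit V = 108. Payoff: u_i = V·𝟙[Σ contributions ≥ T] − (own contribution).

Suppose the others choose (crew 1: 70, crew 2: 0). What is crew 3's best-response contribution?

40

Others' total = 70. Contributing 40 brings total to 110 ≥ 110: gain V − κ_3 = 68.
Best response: 40.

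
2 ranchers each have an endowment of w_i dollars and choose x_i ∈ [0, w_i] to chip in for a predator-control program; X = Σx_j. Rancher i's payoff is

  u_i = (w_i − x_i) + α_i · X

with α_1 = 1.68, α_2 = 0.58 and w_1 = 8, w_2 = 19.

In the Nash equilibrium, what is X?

8

∂u_i/∂x_i = α_i − 1, so rancher i contributes w_i if α_i > 1, else 0.
α_i > 1 for i ∈ {1}; NE contributions (8, 0), X = 8.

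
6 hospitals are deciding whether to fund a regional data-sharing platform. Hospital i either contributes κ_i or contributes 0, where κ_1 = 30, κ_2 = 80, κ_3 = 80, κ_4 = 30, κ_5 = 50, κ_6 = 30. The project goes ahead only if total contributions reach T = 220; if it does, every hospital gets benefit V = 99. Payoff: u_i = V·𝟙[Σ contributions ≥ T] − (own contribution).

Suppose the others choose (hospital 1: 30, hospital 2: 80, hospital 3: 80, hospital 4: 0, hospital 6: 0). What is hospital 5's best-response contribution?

Others' total = 190. Contributing 50 brings total to 240 ≥ 220: gain V − κ_5 = 49.
Best response: 50.

50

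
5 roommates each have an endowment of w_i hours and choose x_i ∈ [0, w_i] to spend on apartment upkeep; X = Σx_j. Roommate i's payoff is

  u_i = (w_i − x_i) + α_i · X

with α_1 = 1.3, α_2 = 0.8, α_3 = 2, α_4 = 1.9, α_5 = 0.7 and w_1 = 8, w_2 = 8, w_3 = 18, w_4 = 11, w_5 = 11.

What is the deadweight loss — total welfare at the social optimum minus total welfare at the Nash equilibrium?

108.3

∂u_i/∂x_i = α_i − 1, so roommate i contributes w_i if α_i > 1, else 0.
α_i > 1 for i ∈ {1, 3, 4}; NE contributions (8, 0, 18, 11, 0), X = 37.
W^NE = Σw_i − X^NE + (Σα_i)·X^NE = 56 + 5.7·37 = 266.9.
Planner: ∂(Σu_j)/∂x_i = Σα_j − 1 = 5.7 > 0, so everyone contributes w_i; X^SO = 56, W^SO = 56 + 5.7·56 = 375.2.
Deadweight loss = 108.3.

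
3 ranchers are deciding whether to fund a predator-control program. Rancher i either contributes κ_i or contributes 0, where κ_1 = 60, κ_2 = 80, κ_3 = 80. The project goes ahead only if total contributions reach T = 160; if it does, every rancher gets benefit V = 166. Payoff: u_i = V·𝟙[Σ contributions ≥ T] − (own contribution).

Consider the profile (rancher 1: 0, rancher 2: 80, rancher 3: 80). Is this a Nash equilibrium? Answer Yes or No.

Yes

Total = 160 ≥ 160: provided.
Rancher 1 (pledges 0, payoff 166): pledging 60 → total 220, payoff 106. No gain.
Rancher 2 (pledges 80, payoff 86): dropping to 0 → total 80, payoff 0. No gain.
Rancher 3 (pledges 80, payoff 86): dropping to 0 → total 80, payoff 0. No gain.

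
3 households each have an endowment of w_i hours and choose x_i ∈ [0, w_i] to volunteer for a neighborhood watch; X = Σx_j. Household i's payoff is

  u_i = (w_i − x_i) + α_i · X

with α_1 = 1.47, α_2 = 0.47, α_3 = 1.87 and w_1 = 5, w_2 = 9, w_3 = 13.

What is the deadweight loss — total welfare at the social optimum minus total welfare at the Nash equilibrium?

25.29

∂u_i/∂x_i = α_i − 1, so household i contributes w_i if α_i > 1, else 0.
α_i > 1 for i ∈ {1, 3}; NE contributions (5, 0, 13), X = 18.
W^NE = Σw_i − X^NE + (Σα_i)·X^NE = 27 + 2.81·18 = 77.58.
Planner: ∂(Σu_j)/∂x_i = Σα_j − 1 = 2.81 > 0, so everyone contributes w_i; X^SO = 27, W^SO = 27 + 2.81·27 = 102.87.
Deadweight loss = 25.29.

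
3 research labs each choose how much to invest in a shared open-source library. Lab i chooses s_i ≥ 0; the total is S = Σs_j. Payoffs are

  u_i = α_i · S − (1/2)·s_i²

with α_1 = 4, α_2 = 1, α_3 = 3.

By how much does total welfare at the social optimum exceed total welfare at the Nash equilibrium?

45

Lab i's FOC: ∂u_i/∂s_i = α_i − s_i = 0, so s_i* = α_i.
NE contributions = (4, 1, 3); S = 8.
W^NE = (Σα)·S − ½Σα_i² = 8² − ½·26 = 51.
Planner sets s_i = Σα_j = 8 for every i, so S^SO = 3·8 = 24.
W^SO = (Σα)·S^SO − ½·3·(Σα)² = (3/2)·8² = 96.
Deadweight loss = W^SO − W^NE = 45.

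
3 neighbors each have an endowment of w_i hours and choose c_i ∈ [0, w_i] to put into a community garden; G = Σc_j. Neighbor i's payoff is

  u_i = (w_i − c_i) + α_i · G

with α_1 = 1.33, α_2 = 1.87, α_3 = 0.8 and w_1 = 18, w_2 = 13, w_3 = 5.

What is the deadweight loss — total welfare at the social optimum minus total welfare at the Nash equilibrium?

15

∂u_i/∂c_i = α_i − 1, so neighbor i contributes w_i if α_i > 1, else 0.
α_i > 1 for i ∈ {1, 2}; NE contributions (18, 13, 0), G = 31.
W^NE = Σw_i − G^NE + (Σα_i)·G^NE = 36 + 3·31 = 129.
Planner: ∂(Σu_j)/∂c_i = Σα_j − 1 = 3 > 0, so everyone contributes w_i; G^SO = 36, W^SO = 36 + 3·36 = 144.
Deadweight loss = 15.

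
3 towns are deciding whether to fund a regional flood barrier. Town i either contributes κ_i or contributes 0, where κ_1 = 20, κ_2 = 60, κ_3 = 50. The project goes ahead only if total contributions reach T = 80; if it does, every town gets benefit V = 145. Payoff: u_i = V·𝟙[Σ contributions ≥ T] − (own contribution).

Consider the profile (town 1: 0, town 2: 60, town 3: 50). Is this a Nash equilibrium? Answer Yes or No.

Yes

Total = 110 ≥ 80: provided.
Town 1 (pledges 0, payoff 145): pledging 20 → total 130, payoff 125. No gain.
Town 2 (pledges 60, payoff 85): dropping to 0 → total 50, payoff 0. No gain.
Town 3 (pledges 50, payoff 95): dropping to 0 → total 60, payoff 0. No gain.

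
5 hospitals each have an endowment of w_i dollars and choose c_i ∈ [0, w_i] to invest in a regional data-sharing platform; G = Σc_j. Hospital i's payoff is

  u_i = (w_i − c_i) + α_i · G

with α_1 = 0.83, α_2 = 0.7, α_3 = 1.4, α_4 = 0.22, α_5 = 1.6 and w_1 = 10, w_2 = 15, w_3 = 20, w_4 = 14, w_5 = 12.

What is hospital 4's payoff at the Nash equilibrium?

21.04

∂u_i/∂c_i = α_i − 1, so hospital i contributes w_i if α_i > 1, else 0.
α_i > 1 for i ∈ {3, 5}; NE contributions (0, 0, 20, 0, 12), G = 32.
u_4 = (14 − 0) + 0.22·32 = 21.04.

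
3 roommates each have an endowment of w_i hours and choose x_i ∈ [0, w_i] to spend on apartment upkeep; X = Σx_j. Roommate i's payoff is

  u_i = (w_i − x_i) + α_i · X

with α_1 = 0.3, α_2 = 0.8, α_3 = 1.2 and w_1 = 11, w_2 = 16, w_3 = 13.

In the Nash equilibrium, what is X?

13

∂u_i/∂x_i = α_i − 1, so roommate i contributes w_i if α_i > 1, else 0.
α_i > 1 for i ∈ {3}; NE contributions (0, 0, 13), X = 13.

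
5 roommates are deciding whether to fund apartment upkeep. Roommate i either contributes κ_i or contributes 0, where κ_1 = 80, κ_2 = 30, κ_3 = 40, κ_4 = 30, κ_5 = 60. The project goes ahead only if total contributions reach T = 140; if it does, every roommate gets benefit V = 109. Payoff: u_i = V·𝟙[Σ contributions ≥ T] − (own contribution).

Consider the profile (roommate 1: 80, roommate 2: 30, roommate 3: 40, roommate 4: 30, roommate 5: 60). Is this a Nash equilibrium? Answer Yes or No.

Total = 240 ≥ 140: provided.
Roommate 1 (pledges 80, payoff 29): dropping to 0 → total 160, payoff 109. Profitable deviation.

No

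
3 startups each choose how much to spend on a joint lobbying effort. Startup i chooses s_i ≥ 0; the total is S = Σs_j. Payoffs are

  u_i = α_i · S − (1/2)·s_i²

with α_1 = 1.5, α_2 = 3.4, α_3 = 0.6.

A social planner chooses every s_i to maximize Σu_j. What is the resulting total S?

16.5

Planner FOC: ∂(Σu_j)/∂s_i = (Σα_j) − s_i = 0, so s_i^SO = Σα_j = 5.5 for every i; S^SO = 16.5.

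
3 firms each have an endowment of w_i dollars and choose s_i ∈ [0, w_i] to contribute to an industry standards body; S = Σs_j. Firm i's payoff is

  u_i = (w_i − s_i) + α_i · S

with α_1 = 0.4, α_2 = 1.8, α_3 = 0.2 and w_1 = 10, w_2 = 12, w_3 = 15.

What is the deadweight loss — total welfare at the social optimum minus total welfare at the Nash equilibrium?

∂u_i/∂s_i = α_i − 1, so firm i contributes w_i if α_i > 1, else 0.
α_i > 1 for i ∈ {2}; NE contributions (0, 12, 0), S = 12.
W^NE = Σw_i − S^NE + (Σα_i)·S^NE = 37 + 1.4·12 = 53.8.
Planner: ∂(Σu_j)/∂s_i = Σα_j − 1 = 1.4 > 0, so everyone contributes w_i; S^SO = 37, W^SO = 37 + 1.4·37 = 88.8.
Deadweight loss = 35.

35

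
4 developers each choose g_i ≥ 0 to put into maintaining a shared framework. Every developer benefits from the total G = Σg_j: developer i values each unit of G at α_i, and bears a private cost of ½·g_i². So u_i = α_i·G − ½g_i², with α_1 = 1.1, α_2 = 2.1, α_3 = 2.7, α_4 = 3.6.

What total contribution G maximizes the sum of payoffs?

38

Planner FOC: ∂(Σu_j)/∂g_i = (Σα_j) − g_i = 0, so g_i^SO = Σα_j = 9.5 for every i; G^SO = 38.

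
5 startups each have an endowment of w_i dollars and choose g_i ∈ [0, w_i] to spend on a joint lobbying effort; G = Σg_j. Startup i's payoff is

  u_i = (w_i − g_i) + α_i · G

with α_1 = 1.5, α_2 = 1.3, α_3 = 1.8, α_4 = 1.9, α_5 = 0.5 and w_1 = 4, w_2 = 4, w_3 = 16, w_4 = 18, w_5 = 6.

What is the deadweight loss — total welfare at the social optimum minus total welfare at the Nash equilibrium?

∂u_i/∂g_i = α_i − 1, so startup i contributes w_i if α_i > 1, else 0.
α_i > 1 for i ∈ {1, 2, 3, 4}; NE contributions (4, 4, 16, 18, 0), G = 42.
W^NE = Σw_i − G^NE + (Σα_i)·G^NE = 48 + 6·42 = 300.
Planner: ∂(Σu_j)/∂g_i = Σα_j − 1 = 6 > 0, so everyone contributes w_i; G^SO = 48, W^SO = 48 + 6·48 = 336.
Deadweight loss = 36.

36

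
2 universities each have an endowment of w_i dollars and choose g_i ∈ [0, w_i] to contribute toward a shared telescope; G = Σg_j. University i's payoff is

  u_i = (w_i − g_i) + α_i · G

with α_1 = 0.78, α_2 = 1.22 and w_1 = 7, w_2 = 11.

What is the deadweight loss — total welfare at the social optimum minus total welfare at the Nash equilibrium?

∂u_i/∂g_i = α_i − 1, so university i contributes w_i if α_i > 1, else 0.
α_i > 1 for i ∈ {2}; NE contributions (0, 11), G = 11.
W^NE = Σw_i − G^NE + (Σα_i)·G^NE = 18 + 1·11 = 29.
Planner: ∂(Σu_j)/∂g_i = Σα_j − 1 = 1 > 0, so everyone contributes w_i; G^SO = 18, W^SO = 18 + 1·18 = 36.
Deadweight loss = 7.

7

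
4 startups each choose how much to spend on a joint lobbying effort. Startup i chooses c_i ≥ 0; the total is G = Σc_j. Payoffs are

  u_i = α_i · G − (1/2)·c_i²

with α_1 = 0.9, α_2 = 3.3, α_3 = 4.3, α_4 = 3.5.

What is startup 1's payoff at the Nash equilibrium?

Startup i's FOC: ∂u_i/∂c_i = α_i − c_i = 0, so c_i* = α_i.
NE contributions = (0.9, 3.3, 4.3, 3.5); G = 12.
u_1 = α_1·G − ½·(c_1)² = 0.9·12 − ½·0.9² = 10.395.

10.395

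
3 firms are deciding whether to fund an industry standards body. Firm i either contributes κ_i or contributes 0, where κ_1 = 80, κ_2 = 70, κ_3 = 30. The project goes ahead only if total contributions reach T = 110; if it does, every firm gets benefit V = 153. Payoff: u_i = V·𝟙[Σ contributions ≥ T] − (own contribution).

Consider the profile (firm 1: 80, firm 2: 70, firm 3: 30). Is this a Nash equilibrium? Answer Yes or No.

Total = 180 ≥ 110: provided.
Firm 1 (pledges 80, payoff 73): dropping to 0 → total 100, payoff 0. No gain.
Firm 2 (pledges 70, payoff 83): dropping to 0 → total 110, payoff 153. Profitable deviation.

No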